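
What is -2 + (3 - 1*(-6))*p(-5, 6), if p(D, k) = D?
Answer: -47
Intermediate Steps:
-2 + (3 - 1*(-6))*p(-5, 6) = -2 + (3 - 1*(-6))*(-5) = -2 + (3 + 6)*(-5) = -2 + 9*(-5) = -2 - 45 = -47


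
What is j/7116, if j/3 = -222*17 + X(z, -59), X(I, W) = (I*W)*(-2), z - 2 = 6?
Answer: -1415/1186 ≈ -1.1931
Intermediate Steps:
z = 8 (z = 2 + 6 = 8)
X(I, W) = -2*I*W
j = -8490 (j = 3*(-222*17 - 2*8*(-59)) = 3*(-3774 + 944) = 3*(-2830) = -8490)
j/7116 = -8490/7116 = -8490*1/7116 = -1415/1186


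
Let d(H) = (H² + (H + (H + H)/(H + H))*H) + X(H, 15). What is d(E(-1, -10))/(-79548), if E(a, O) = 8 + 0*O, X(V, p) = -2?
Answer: -67/39774 ≈ -0.0016845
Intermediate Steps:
E(a, O) = 8 (E(a, O) = 8 + 0 = 8)
d(H) = -2 + H² + H*(1 + H) (d(H) = (H² + (H + (H + H)/(H + H))*H) - 2 = (H² + (H + (2*H)/((2*H)))*H) - 2 = (H² + (H + (2*H)*(1/(2*H)))*H) - 2 = (H² + (H + 1)*H) - 2 = (H² + (1 + H)*H) - 2 = (H² + H*(1 + H)) - 2 = -2 + H² + H*(1 + H))
d(E(-1, -10))/(-79548) = (-2 + 8 + 2*8²)/(-79548) = (-2 + 8 + 2*64)*(-1/79548) = (-2 + 8 + 128)*(-1/79548) = 134*(-1/79548) = -67/39774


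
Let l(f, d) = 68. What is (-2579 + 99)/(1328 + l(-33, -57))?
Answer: -620/349 ≈ -1.7765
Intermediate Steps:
(-2579 + 99)/(1328 + l(-33, -57)) = (-2579 + 99)/(1328 + 68) = -2480/1396 = -2480*1/1396 = -620/349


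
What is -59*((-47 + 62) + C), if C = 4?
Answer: -1121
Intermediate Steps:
-59*((-47 + 62) + C) = -59*((-47 + 62) + 4) = -59*(15 + 4) = -59*19 = -1121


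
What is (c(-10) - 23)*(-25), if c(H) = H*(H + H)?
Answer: -4425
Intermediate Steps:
c(H) = 2*H² (c(H) = H*(2*H) = 2*H²)
(c(-10) - 23)*(-25) = (2*(-10)² - 23)*(-25) = (2*100 - 23)*(-25) = (200 - 23)*(-25) = 177*(-25) = -4425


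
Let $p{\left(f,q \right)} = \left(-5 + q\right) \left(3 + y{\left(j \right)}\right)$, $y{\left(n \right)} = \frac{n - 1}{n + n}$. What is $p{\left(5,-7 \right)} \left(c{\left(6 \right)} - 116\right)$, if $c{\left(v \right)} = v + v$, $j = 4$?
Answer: $4212$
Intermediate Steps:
$c{\left(v \right)} = 2 v$
$y{\left(n \right)} = \frac{-1 + n}{2 n}$
$p{\left(f,q \right)} = - \frac{135}{8} + \frac{27 q}{8}$ ($p{\left(f,q \right)} = \left(-5 + q\right) \left(3 + \frac{-1 + 4}{2 \cdot 4}\right) = \left(-5 + q\right) \left(3 + \frac{1}{2} \cdot \frac{1}{4} \cdot 3\right) = \left(-5 + q\right) \left(3 + \frac{3}{8}\right) = \left(-5 + q\right) \frac{27}{8} = - \frac{135}{8} + \frac{27 q}{8}$)
$p{\left(5,-7 \right)} \left(c{\left(6 \right)} - 116\right) = \left(- \frac{135}{8} + \frac{27}{8} \left(-7\right)\right) \left(2 \cdot 6 - 116\right) = \left(- \frac{135}{8} - \frac{189}{8}\right) \left(12 - 116\right) = \left(- \frac{81}{2}\right) \left(-104\right) = 4212$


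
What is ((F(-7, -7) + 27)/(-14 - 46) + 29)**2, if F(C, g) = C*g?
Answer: 173056/225 ≈ 769.14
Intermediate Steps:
((F(-7, -7) + 27)/(-14 - 46) + 29)**2 = ((-7*(-7) + 27)/(-14 - 46) + 29)**2 = ((49 + 27)/(-60) + 29)**2 = (76*(-1/60) + 29)**2 = (-19/15 + 29)**2 = (416/15)**2 = 173056/225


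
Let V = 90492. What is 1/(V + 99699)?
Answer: 1/190191 ≈ 5.2579e-6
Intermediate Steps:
1/(V + 99699) = 1/(90492 + 99699) = 1/190191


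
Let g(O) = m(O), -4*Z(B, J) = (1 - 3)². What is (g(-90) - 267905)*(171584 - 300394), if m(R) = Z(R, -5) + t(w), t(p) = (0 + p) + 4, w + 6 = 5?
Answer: 34508585430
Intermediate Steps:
w = -1 (w = -6 + 5 = -1)
Z(B, J) = -1 (Z(B, J) = -(1 - 3)²/4 = -¼*(-2)² = -¼*4 = -1)
t(p) = 4 + p (t(p) = p + 4 = 4 + p)
m(R) = 2 (m(R) = -1 + (4 - 1) = -1 + 3 = 2)
g(O) = 2
(g(-90) - 267905)*(171584 - 300394) = (2 - 267905)*(171584 - 300394) = -267903*(-128810) = 34508585430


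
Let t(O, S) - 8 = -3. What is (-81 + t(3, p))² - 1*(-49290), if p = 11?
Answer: 55066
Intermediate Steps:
t(O, S) = 5 (t(O, S) = 8 - 3 = 5)
(-81 + t(3, p))² - 1*(-49290) = (-81 + 5)² - 1*(-49290) = (-76)² + 49290 = 5776 + 49290 = 55066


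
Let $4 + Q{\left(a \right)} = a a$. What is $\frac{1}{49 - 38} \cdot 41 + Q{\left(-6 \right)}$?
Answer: $\frac{393}{11} \approx 35.727$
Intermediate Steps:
$Q{\left(a \right)} = -4 + a^{2}$ ($Q{\left(a \right)} = -4 + a a = -4 + a^{2}$)
$\frac{1}{49 - 38} \cdot 41 + Q{\left(-6 \right)} = \frac{1}{49 - 38} \cdot 41 - \left(4 - \left(-6\right)^{2}\right) = \frac{1}{11} \cdot 41 + \left(-4 + 36\right) = \frac{1}{11} \cdot 41 + 32 = \frac{41}{11} + 32 = \frac{393}{11}$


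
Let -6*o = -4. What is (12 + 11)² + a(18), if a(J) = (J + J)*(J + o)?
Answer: 1201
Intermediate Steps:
o = ⅔ (o = -⅙*(-4) = ⅔ ≈ 0.66667)
a(J) = 2*J*(⅔ + J) (a(J) = (J + J)*(J + ⅔) = (2*J)*(⅔ + J) = 2*J*(⅔ + J))
(12 + 11)² + a(18) = (12 + 11)² + (⅔)*18*(2 + 3*18) = 23² + (⅔)*18*(2 + 54) = 529 + (⅔)*18*56 = 529 + 672 = 1201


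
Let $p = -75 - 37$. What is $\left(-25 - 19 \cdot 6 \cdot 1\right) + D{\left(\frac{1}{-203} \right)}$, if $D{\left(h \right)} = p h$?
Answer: $- \frac{4015}{29} \approx -138.45$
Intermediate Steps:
$p = -112$ ($p = -75 - 37 = -112$)
$D{\left(h \right)} = - 112 h$
$\left(-25 - 19 \cdot 6 \cdot 1\right) + D{\left(\frac{1}{-203} \right)} = \left(-25 - 19 \cdot 6 \cdot 1\right) - \frac{112}{-203} = \left(-25 - 114\right) - - \frac{16}{29} = \left(-25 - 114\right) + \frac{16}{29} = -139 + \frac{16}{29} = - \frac{4015}{29}$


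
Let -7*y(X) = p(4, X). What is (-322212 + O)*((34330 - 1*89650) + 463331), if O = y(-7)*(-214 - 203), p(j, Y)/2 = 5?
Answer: -918560876454/7 ≈ -1.3122e+11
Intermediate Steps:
p(j, Y) = 10 (p(j, Y) = 2*5 = 10)
y(X) = -10/7 (y(X) = -1/7*10 = -10/7)
O = 4170/7 (O = -10*(-214 - 203)/7 = -10/7*(-417) = 4170/7 ≈ 595.71)
(-322212 + O)*((34330 - 1*89650) + 463331) = (-322212 + 4170/7)*((34330 - 1*89650) + 463331) = -2251314*((34330 - 89650) + 463331)/7 = -2251314*(-55320 + 463331)/7 = -2251314/7*408011 = -918560876454/7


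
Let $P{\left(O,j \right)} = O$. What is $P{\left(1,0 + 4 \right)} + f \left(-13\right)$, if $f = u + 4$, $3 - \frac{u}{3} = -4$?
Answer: $-324$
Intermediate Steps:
$u = 21$ ($u = 9 - -12 = 9 + 12 = 21$)
$f = 25$ ($f = 21 + 4 = 25$)
$P{\left(1,0 + 4 \right)} + f \left(-13\right) = 1 + 25 \left(-13\right) = 1 - 325 = -324$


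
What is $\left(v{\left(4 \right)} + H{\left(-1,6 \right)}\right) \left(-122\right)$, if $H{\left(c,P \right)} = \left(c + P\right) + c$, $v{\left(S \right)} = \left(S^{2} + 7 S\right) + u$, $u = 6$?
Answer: $-6588$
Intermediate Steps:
$v{\left(S \right)} = 6 + S^{2} + 7 S$ ($v{\left(S \right)} = \left(S^{2} + 7 S\right) + 6 = 6 + S^{2} + 7 S$)
$H{\left(c,P \right)} = P + 2 c$ ($H{\left(c,P \right)} = \left(P + c\right) + c = P + 2 c$)
$\left(v{\left(4 \right)} + H{\left(-1,6 \right)}\right) \left(-122\right) = \left(\left(6 + 4^{2} + 7 \cdot 4\right) + \left(6 + 2 \left(-1\right)\right)\right) \left(-122\right) = \left(\left(6 + 16 + 28\right) + \left(6 - 2\right)\right) \left(-122\right) = \left(50 + 4\right) \left(-122\right) = 54 \left(-122\right) = -6588$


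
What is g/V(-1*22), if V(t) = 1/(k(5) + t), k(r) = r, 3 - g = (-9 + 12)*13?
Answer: 612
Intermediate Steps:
g = -36 (g = 3 - (-9 + 12)*13 = 3 - 3*13 = 3 - 1*39 = 3 - 39 = -36)
V(t) = 1/(5 + t)
g/V(-1*22) = -36/(1/(5 - 1*22)) = -36/(1/(5 - 22)) = -36/(1/(-17)) = -36/(-1/17) = -36*(-17) = 612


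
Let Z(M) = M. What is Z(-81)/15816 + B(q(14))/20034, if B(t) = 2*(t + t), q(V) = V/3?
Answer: -94823/22632696 ≈ -0.0041896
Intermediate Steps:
q(V) = V/3 (q(V) = V*(⅓) = V/3)
B(t) = 4*t (B(t) = 2*(2*t) = 4*t)
Z(-81)/15816 + B(q(14))/20034 = -81/15816 + (4*((⅓)*14))/20034 = -81*1/15816 + (4*(14/3))*(1/20034) = -27/5272 + (56/3)*(1/20034) = -27/5272 + 4/4293 = -94823/22632696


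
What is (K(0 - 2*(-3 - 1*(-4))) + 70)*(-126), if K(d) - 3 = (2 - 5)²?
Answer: -10332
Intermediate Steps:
K(d) = 12 (K(d) = 3 + (2 - 5)² = 3 + (-3)² = 3 + 9 = 12)
(K(0 - 2*(-3 - 1*(-4))) + 70)*(-126) = (12 + 70)*(-126) = 82*(-126) = -10332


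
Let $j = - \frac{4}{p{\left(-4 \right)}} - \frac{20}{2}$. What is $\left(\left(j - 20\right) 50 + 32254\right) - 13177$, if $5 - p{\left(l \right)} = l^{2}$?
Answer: $\frac{193547}{11} \approx 17595.0$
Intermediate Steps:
$p{\left(l \right)} = 5 - l^{2}$
$j = - \frac{106}{11}$ ($j = - \frac{4}{5 - \left(-4\right)^{2}} - \frac{20}{2} = - \frac{4}{5 - 16} - 10 = - \frac{4}{-11} - 10 = \left(-4\right) \left(- \frac{1}{11}\right) - 10 = \frac{4}{11} - 10 = - \frac{106}{11} \approx -9.6364$)
$\left(\left(j - 20\right) 50 + 32254\right) - 13177 = \left(\left(- \frac{106}{11} - 20\right) 50 + 32254\right) - 13177 = \left(\left(- \frac{326}{11}\right) 50 + 32254\right) - 13177 = \left(- \frac{16300}{11} + 32254\right) - 13177 = \frac{338494}{11} - 13177 = \frac{193547}{11}$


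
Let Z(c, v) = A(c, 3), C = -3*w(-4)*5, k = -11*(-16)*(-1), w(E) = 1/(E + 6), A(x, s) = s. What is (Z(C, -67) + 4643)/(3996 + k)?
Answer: 2323/1910 ≈ 1.2162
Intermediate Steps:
w(E) = 1/(6 + E)
k = -176 (k = 176*(-1) = -176)
C = -15/2 (C = -3/(6 - 4)*5 = -3/2*5 = -15/2 ≈ -7.5000)
Z(c, v) = 3
(Z(C, -67) + 4643)/(3996 + k) = (3 + 4643)/(3996 - 176) = 4646/3820 = 4646*(1/3820) = 2323/1910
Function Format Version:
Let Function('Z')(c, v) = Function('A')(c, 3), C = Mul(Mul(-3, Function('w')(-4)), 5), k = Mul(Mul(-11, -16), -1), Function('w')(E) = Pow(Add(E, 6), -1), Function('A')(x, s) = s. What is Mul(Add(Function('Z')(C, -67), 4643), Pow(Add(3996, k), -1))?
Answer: Rational(2323, 1910) ≈ 1.2162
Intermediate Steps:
Function('w')(E) = Pow(Add(6, E), -1)
k = -176 (k = Mul(176, -1) = -176)
C = Rational(-15, 2) (C = Mul(Mul(-3, Pow(Add(6, -4), -1)), 5) = Mul(Mul(-3, Pow(2, -1)), 5) = Mul(Mul(-3, Rational(1, 2)), 5) = Mul(Rational(-3, 2), 5) = Rational(-15, 2) ≈ -7.5000)
Function('Z')(c, v) = 3
Mul(Add(Function('Z')(C, -67), 4643), Pow(Add(3996, k), -1)) = Mul(Add(3, 4643), Pow(Add(3996, -176), -1)) = Mul(4646, Pow(3820, -1)) = Mul(4646, Rational(1, 3820)) = Rational(2323, 1910)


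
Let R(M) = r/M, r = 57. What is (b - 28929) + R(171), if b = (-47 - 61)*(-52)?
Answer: -69938/3 ≈ -23313.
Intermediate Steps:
b = 5616 (b = -108*(-52) = 5616)
R(M) = 57/M
(b - 28929) + R(171) = (5616 - 28929) + 57/171 = -23313 + 57*(1/171) = -23313 + ⅓ = -69938/3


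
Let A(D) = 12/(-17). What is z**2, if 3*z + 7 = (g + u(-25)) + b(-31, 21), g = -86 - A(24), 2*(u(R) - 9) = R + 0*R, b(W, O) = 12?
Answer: 8116801/10404 ≈ 780.16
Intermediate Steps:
A(D) = -12/17 (A(D) = 12*(-1/17) = -12/17)
u(R) = 9 + R/2 (u(R) = 9 + (R + 0*R)/2 = 9 + (R + 0)/2 = 9 + R/2)
g = -1450/17 (g = -86 - 1*(-12/17) = -86 + 12/17 = -1450/17 ≈ -85.294)
z = -2849/102 (z = -7/3 + ((-1450/17 + (9 + (1/2)*(-25))) + 12)/3 = -7/3 + ((-1450/17 + (9 - 25/2)) + 12)/3 = -7/3 + ((-1450/17 - 7/2) + 12)/3 = -7/3 + (-3019/34 + 12)/3 = -7/3 + (1/3)*(-2611/34) = -7/3 - 2611/102 = -2849/102 ≈ -27.931)
z**2 = (-2849/102)**2 = 8116801/10404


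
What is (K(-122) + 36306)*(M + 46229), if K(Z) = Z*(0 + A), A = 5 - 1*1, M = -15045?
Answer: 1116948512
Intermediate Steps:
A = 4 (A = 5 - 1 = 4)
K(Z) = 4*Z (K(Z) = Z*(0 + 4) = Z*4 = 4*Z)
(K(-122) + 36306)*(M + 46229) = (4*(-122) + 36306)*(-15045 + 46229) = (-488 + 36306)*31184 = 35818*31184 = 1116948512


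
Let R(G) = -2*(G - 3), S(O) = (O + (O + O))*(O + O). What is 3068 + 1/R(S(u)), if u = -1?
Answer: 18407/6 ≈ 3067.8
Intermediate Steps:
S(O) = 6*O² (S(O) = (O + 2*O)*(2*O) = (3*O)*(2*O) = 6*O²)
R(G) = 6 - 2*G (R(G) = -2*(-3 + G) = 6 - 2*G)
3068 + 1/R(S(u)) = 3068 + 1/(6 - 12*(-1)²) = 3068 + 1/(6 - 12) = 3068 + 1/(-6) = 3068 - ⅙ = 18407/6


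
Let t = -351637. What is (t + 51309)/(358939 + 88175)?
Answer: -150164/223557 ≈ -0.67170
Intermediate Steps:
(t + 51309)/(358939 + 88175) = (-351637 + 51309)/(358939 + 88175) = -300328/447114 = -300328*1/447114 = -150164/223557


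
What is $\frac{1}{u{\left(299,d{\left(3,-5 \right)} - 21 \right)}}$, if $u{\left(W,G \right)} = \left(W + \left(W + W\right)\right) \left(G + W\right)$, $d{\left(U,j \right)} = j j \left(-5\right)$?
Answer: $\frac{1}{137241} \approx 7.2864 \cdot 10^{-6}$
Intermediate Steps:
$d{\left(U,j \right)} = - 5 j^{2}$ ($d{\left(U,j \right)} = j^{2} \left(-5\right) = - 5 j^{2}$)
$u{\left(W,G \right)} = 3 W \left(G + W\right)$ ($u{\left(W,G \right)} = \left(W + 2 W\right) \left(G + W\right) = 3 W \left(G + W\right)$)
$\frac{1}{u{\left(299,d{\left(3,-5 \right)} - 21 \right)}} = \frac{1}{3 \cdot 299 \left(\left(- 5 \left(-5\right)^{2} - 21\right) + 299\right)} = \frac{1}{3 \cdot 299 \left(\left(\left(-5\right) 25 - 21\right) + 299\right)} = \frac{1}{3 \cdot 299 \left(\left(-125 - 21\right) + 299\right)} = \frac{1}{3 \cdot 299 \left(-146 + 299\right)} = \frac{1}{3 \cdot 299 \cdot 153} = \frac{1}{137241}$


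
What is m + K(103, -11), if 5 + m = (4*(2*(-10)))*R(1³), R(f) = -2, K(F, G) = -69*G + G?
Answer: 903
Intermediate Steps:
K(F, G) = -68*G
m = 155 (m = -5 + (4*(2*(-10)))*(-2) = -5 + (4*(-20))*(-2) = -5 - 80*(-2) = -5 + 160 = 155)
m + K(103, -11) = 155 - 68*(-11) = 155 + 748 = 903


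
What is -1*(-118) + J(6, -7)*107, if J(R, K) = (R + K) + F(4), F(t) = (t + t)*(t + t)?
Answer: 6859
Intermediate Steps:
F(t) = 4*t² (F(t) = (2*t)*(2*t) = 4*t²)
J(R, K) = 64 + K + R (J(R, K) = (R + K) + 4*4² = (K + R) + 4*16 = (K + R) + 64 = 64 + K + R)
-1*(-118) + J(6, -7)*107 = -1*(-118) + (64 - 7 + 6)*107 = 118 + 63*107 = 118 + 6741 = 6859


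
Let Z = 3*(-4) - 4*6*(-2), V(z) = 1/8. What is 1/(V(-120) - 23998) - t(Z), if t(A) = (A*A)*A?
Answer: -8957158856/191983 ≈ -46656.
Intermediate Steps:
V(z) = 1/8
Z = 36 (Z = -12 - 24*(-2) = -12 + 48 = 36)
t(A) = A**3 (t(A) = A**2*A = A**3)
1/(V(-120) - 23998) - t(Z) = 1/(1/8 - 23998) - 1*36**3 = 1/(-191983/8) - 1*46656 = -8/191983 - 46656 = -8957158856/191983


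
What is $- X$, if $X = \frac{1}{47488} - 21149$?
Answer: $\frac{1004323711}{47488} \approx 21149.0$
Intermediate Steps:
$X = - \frac{1004323711}{47488}$ ($X = \frac{1}{47488} - 21149 = - \frac{1004323711}{47488} \approx -21149.0$)
$- X = \left(-1\right) \left(- \frac{1004323711}{47488}\right) = \frac{1004323711}{47488}$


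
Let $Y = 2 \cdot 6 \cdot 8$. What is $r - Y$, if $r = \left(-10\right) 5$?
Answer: $-146$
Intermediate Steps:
$r = -50$
$Y = 96$ ($Y = 12 \cdot 8 = 96$)
$r - Y = -50 - 96 = -146$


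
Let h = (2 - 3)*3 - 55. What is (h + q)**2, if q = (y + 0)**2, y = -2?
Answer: 2916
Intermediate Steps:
h = -58 (h = -1*3 - 55 = -3 - 55 = -58)
q = 4 (q = (-2 + 0)**2 = (-2)**2 = 4)
(h + q)**2 = (-58 + 4)**2 = (-54)**2 = 2916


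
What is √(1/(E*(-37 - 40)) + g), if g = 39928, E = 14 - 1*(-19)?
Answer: √2130597987/231 ≈ 199.82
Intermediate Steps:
E = 33 (E = 14 + 19 = 33)
√(1/(E*(-37 - 40)) + g) = √(1/(33*(-37 - 40)) + 39928) = √(1/(33*(-77)) + 39928) = √(1/(-2541) + 39928) = √(-1/2541 + 39928) = √(101457047/2541) = √2130597987/231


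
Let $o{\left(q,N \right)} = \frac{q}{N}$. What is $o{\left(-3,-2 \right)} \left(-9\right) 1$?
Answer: $- \frac{27}{2} \approx -13.5$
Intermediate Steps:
$o{\left(-3,-2 \right)} \left(-9\right) 1 = - \frac{3}{-2} \left(-9\right) 1 = \left(-3\right) \left(- \frac{1}{2}\right) \left(-9\right) 1 = \frac{3}{2} \left(-9\right) 1 = \left(- \frac{27}{2}\right) 1 = - \frac{27}{2}$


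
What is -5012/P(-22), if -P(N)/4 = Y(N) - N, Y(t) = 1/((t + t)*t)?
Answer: 1212904/21297 ≈ 56.952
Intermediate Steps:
Y(t) = 1/(2*t**2) (Y(t) = 1/(((2*t))*t) = (1/(2*t))/t = 1/(2*t**2))
P(N) = -2/N**2 + 4*N (P(N) = -4*(1/(2*N**2) - N) = -2/N**2 + 4*N)
-5012/P(-22) = -5012/(-2/(-22)**2 + 4*(-22)) = -5012/(-2*1/484 - 88) = -5012/(-1/242 - 88) = -5012/(-21297/242) = -5012*(-242/21297) = 1212904/21297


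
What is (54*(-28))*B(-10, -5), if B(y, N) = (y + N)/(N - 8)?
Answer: -22680/13 ≈ -1744.6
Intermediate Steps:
B(y, N) = (N + y)/(-8 + N)
(54*(-28))*B(-10, -5) = (54*(-28))*((-5 - 10)/(-8 - 5)) = -1512*(-15)/(-13) = -(-1512)*(-15)/13 = -1512*15/13 = -22680/13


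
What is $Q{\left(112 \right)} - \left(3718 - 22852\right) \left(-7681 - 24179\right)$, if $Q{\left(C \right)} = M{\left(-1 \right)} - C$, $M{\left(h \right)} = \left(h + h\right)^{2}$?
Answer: $-609609348$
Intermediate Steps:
$M{\left(h \right)} = 4 h^{2}$ ($M{\left(h \right)} = \left(2 h\right)^{2} = 4 h^{2}$)
$Q{\left(C \right)} = 4 - C$ ($Q{\left(C \right)} = 4 \left(-1\right)^{2} - C = 4 \cdot 1 - C = 4 - C$)
$Q{\left(112 \right)} - \left(3718 - 22852\right) \left(-7681 - 24179\right) = \left(4 - 112\right) - \left(3718 - 22852\right) \left(-7681 - 24179\right) = \left(4 - 112\right) - \left(-19134\right) \left(-31860\right) = -108 - 609609240 = -609609348$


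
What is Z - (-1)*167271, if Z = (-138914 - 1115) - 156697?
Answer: -129455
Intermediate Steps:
Z = -296726 (Z = -140029 - 156697 = -296726)
Z - (-1)*167271 = -296726 - (-1)*167271 = -296726 - 1*(-167271) = -296726 + 167271 = -129455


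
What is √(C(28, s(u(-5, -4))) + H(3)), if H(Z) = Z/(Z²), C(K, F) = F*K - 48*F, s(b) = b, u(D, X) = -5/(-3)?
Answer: I*√33 ≈ 5.7446*I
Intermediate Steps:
u(D, X) = 5/3 (u(D, X) = -5*(-⅓) = 5/3)
C(K, F) = -48*F + F*K
H(Z) = 1/Z (H(Z) = Z/Z² = 1/Z)
√(C(28, s(u(-5, -4))) + H(3)) = √(5*(-48 + 28)/3 + 1/3) = √((5/3)*(-20) + ⅓) = √(-100/3 + ⅓) = √(-33) = I*√33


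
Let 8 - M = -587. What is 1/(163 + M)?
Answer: 1/758 ≈ 0.0013193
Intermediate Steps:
M = 595 (M = 8 - 1*(-587) = 8 + 587 = 595)
1/(163 + M) = 1/(163 + 595) = 1/758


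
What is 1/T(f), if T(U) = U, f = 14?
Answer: 1/14 ≈ 0.071429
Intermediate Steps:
1/T(f) = 1/14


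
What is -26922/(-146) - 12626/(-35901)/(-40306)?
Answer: 9739206053384/52816438269 ≈ 184.40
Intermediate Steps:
-26922/(-146) - 12626/(-35901)/(-40306) = -26922*(-1/146) - 12626*(-1/35901)*(-1/40306) = 13461/73 + (12626/35901)*(-1/40306) = 13461/73 - 6313/723512853 = 9739206053384/52816438269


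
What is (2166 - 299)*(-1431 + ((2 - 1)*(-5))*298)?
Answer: -5453507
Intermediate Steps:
(2166 - 299)*(-1431 + ((2 - 1)*(-5))*298) = 1867*(-1431 + (1*(-5))*298) = 1867*(-1431 - 5*298) = 1867*(-1431 - 1490) = 1867*(-2921) = -5453507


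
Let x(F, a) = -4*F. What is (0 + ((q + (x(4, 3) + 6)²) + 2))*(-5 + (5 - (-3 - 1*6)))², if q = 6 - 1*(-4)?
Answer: 9072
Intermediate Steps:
q = 10 (q = 6 + 4 = 10)
(0 + ((q + (x(4, 3) + 6)²) + 2))*(-5 + (5 - (-3 - 1*6)))² = (0 + ((10 + (-4*4 + 6)²) + 2))*(-5 + (5 - (-3 - 1*6)))² = (0 + ((10 + (-16 + 6)²) + 2))*(-5 + (5 - (-3 - 6)))² = (0 + ((10 + (-10)²) + 2))*(-5 + (5 - 1*(-9)))² = (0 + ((10 + 100) + 2))*(-5 + (5 + 9))² = (0 + (110 + 2))*(-5 + 14)² = (0 + 112)*9² = 112*81 = 9072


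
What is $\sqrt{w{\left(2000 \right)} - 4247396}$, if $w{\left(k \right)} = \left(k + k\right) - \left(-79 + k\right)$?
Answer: $i \sqrt{4245317} \approx 2060.4 i$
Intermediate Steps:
$w{\left(k \right)} = 79 + k$ ($w{\left(k \right)} = 2 k - \left(-79 + k\right) = 79 + k$)
$\sqrt{w{\left(2000 \right)} - 4247396} = \sqrt{\left(79 + 2000\right) - 4247396} = \sqrt{2079 - 4247396} = \sqrt{-4245317} = i \sqrt{4245317}$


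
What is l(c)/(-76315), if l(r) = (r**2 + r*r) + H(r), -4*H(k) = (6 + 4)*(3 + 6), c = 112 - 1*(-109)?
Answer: -195319/152630 ≈ -1.2797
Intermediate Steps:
c = 221 (c = 112 + 109 = 221)
H(k) = -45/2 (H(k) = -(6 + 4)*(3 + 6)/4 = -5*9/2 = -1/4*90 = -45/2)
l(r) = -45/2 + 2*r**2 (l(r) = (r**2 + r*r) - 45/2 = (r**2 + r**2) - 45/2 = 2*r**2 - 45/2 = -45/2 + 2*r**2)
l(c)/(-76315) = (-45/2 + 2*221**2)/(-76315) = (-45/2 + 2*48841)*(-1/76315) = (-45/2 + 97682)*(-1/76315) = (195319/2)*(-1/76315) = -195319/152630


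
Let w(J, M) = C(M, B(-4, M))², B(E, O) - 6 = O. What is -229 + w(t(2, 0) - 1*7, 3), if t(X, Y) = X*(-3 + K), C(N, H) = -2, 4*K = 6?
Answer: -225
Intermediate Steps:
K = 3/2 (K = (¼)*6 = 3/2 ≈ 1.5000)
B(E, O) = 6 + O
t(X, Y) = -3*X/2 (t(X, Y) = X*(-3 + 3/2) = X*(-3/2) = -3*X/2)
w(J, M) = 4 (w(J, M) = (-2)² = 4)
-229 + w(t(2, 0) - 1*7, 3) = -229 + 4 = -225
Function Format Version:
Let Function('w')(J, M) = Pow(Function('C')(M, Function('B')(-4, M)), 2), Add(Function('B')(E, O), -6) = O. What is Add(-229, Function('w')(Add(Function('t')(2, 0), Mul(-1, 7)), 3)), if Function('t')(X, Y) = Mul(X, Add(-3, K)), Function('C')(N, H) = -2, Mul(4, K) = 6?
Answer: -225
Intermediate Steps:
K = Rational(3, 2) (K = Mul(Rational(1, 4), 6) = Rational(3, 2) ≈ 1.5000)
Function('B')(E, O) = Add(6, O)
Function('t')(X, Y) = Mul(Rational(-3, 2), X) (Function('t')(X, Y) = Mul(X, Add(-3, Rational(3, 2))) = Mul(X, Rational(-3, 2)) = Mul(Rational(-3, 2), X))
Function('w')(J, M) = 4 (Function('w')(J, M) = Pow(-2, 2) = 4)
Add(-229, Function('w')(Add(Function('t')(2, 0), Mul(-1, 7)), 3)) = Add(-229, 4) = -225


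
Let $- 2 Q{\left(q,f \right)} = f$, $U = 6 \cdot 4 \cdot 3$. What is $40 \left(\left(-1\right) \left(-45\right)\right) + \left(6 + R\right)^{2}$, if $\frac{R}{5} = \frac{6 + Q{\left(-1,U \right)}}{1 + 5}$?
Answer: $2161$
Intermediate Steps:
$U = 72$ ($U = 24 \cdot 3 = 72$)
$Q{\left(q,f \right)} = - \frac{f}{2}$
$R = -25$ ($R = 5 \frac{6 - 36}{1 + 5} = 5 \frac{6 - 36}{6} = 5 \left(\left(-30\right) \frac{1}{6}\right) = 5 \left(-5\right) = -25$)
$40 \left(\left(-1\right) \left(-45\right)\right) + \left(6 + R\right)^{2} = 40 \left(\left(-1\right) \left(-45\right)\right) + \left(6 - 25\right)^{2} = 40 \cdot 45 + \left(-19\right)^{2} = 1800 + 361 = 2161$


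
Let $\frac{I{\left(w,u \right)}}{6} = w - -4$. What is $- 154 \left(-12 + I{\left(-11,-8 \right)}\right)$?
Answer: $8316$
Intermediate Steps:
$I{\left(w,u \right)} = 24 + 6 w$ ($I{\left(w,u \right)} = 6 \left(w - -4\right) = 6 \left(w + 4\right) = 6 \left(4 + w\right) = 24 + 6 w$)
$- 154 \left(-12 + I{\left(-11,-8 \right)}\right) = - 154 \left(-12 + \left(24 + 6 \left(-11\right)\right)\right) = - 154 \left(-12 + \left(24 - 66\right)\right) = - 154 \left(-12 - 42\right) = \left(-154\right) \left(-54\right) = 8316$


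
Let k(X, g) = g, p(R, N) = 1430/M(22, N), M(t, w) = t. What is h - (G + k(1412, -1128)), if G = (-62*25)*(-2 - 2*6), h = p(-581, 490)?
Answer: -20507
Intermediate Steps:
p(R, N) = 65 (p(R, N) = 1430/22 = 1430*(1/22) = 65)
h = 65
G = 21700 (G = -1550*(-2 - 12) = -1550*(-14) = 21700)
h - (G + k(1412, -1128)) = 65 - (21700 - 1128) = 65 - 1*20572 = 65 - 20572 = -20507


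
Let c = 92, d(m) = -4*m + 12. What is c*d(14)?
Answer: -4048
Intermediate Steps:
d(m) = 12 - 4*m
c*d(14) = 92*(12 - 4*14) = 92*(12 - 56) = 92*(-44) = -4048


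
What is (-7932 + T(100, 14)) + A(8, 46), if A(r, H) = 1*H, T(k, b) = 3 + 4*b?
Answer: -7827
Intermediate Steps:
A(r, H) = H
(-7932 + T(100, 14)) + A(8, 46) = (-7932 + (3 + 4*14)) + 46 = (-7932 + (3 + 56)) + 46 = (-7932 + 59) + 46 = -7873 + 46 = -7827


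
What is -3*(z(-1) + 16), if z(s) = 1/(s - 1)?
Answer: -93/2 ≈ -46.500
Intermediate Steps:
z(s) = 1/(-1 + s)
-3*(z(-1) + 16) = -3*(1/(-1 - 1) + 16) = -3*(1/(-2) + 16) = -3*(-½ + 16) = -3*31/2 = -93/2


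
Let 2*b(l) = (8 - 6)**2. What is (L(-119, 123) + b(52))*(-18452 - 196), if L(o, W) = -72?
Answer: 1305360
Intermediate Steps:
b(l) = 2 (b(l) = (8 - 6)**2/2 = (1/2)*2**2 = (1/2)*4 = 2)
(L(-119, 123) + b(52))*(-18452 - 196) = (-72 + 2)*(-18452 - 196) = -70*(-18648) = 1305360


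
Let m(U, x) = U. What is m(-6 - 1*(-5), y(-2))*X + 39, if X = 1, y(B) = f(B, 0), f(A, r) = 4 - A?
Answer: 38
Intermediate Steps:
y(B) = 4 - B
m(-6 - 1*(-5), y(-2))*X + 39 = (-6 - 1*(-5))*1 + 39 = (-6 + 5)*1 + 39 = -1*1 + 39 = -1 + 39 = 38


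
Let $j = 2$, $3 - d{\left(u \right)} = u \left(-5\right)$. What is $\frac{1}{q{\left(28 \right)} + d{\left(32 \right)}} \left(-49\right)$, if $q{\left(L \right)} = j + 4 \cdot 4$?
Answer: $- \frac{49}{181} \approx -0.27072$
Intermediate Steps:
$d{\left(u \right)} = 3 + 5 u$ ($d{\left(u \right)} = 3 - u \left(-5\right) = 3 - - 5 u = 3 + 5 u$)
$q{\left(L \right)} = 18$ ($q{\left(L \right)} = 2 + 4 \cdot 4 = 2 + 16 = 18$)
$\frac{1}{q{\left(28 \right)} + d{\left(32 \right)}} \left(-49\right) = \frac{1}{18 + \left(3 + 5 \cdot 32\right)} \left(-49\right) = \frac{1}{18 + \left(3 + 160\right)} \left(-49\right) = \frac{1}{18 + 163} \left(-49\right) = \frac{1}{181} \left(-49\right) = - \frac{49}{181}$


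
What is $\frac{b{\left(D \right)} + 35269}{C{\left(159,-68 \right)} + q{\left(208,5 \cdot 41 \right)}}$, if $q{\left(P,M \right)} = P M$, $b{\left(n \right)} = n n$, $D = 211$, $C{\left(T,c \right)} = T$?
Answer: $\frac{79790}{42799} \approx 1.8643$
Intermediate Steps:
$b{\left(n \right)} = n^{2}$
$q{\left(P,M \right)} = M P$
$\frac{b{\left(D \right)} + 35269}{C{\left(159,-68 \right)} + q{\left(208,5 \cdot 41 \right)}} = \frac{211^{2} + 35269}{159 + 5 \cdot 41 \cdot 208} = \frac{44521 + 35269}{159 + 205 \cdot 208} = \frac{79790}{159 + 42640} = \frac{79790}{42799}$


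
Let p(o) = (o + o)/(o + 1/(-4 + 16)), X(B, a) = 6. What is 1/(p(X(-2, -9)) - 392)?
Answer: -73/28472 ≈ -0.0025639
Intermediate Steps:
p(o) = 2*o/(1/12 + o) (p(o) = (2*o)/(o + 1/12) = (2*o)/(1/12 + o) = 2*o/(1/12 + o))
1/(p(X(-2, -9)) - 392) = 1/(24*6/(1 + 12*6) - 392) = 1/(24*6/(1 + 72) - 392) = 1/(24*6/73 - 392) = 1/(24*6*(1/73) - 392) = 1/(144/73 - 392) = 1/(-28472/73) = -73/28472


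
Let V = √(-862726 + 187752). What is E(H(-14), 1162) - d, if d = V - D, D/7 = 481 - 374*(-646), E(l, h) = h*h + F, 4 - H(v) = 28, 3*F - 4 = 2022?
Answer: 9136543/3 - I*√674974 ≈ 3.0455e+6 - 821.57*I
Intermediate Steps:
F = 2026/3 (F = 4/3 + (⅓)*2022 = 4/3 + 674 = 2026/3 ≈ 675.33)
H(v) = -24 (H(v) = 4 - 1*28 = 4 - 28 = -24)
V = I*√674974 (V = √(-674974) = I*√674974 ≈ 821.57*I)
E(l, h) = 2026/3 + h² (E(l, h) = h*h + 2026/3 = h² + 2026/3 = 2026/3 + h²)
D = 1694595 (D = 7*(481 - 374*(-646)) = 7*(481 + 241604) = 7*242085 = 1694595)
d = -1694595 + I*√674974 (d = I*√674974 - 1*1694595 = I*√674974 - 1694595 = -1694595 + I*√674974 ≈ -1.6946e+6 + 821.57*I)
E(H(-14), 1162) - d = (2026/3 + 1162²) - (-1694595 + I*√674974) = (2026/3 + 1350244) + (1694595 - I*√674974) = 4052758/3 + (1694595 - I*√674974) = 9136543/3 - I*√674974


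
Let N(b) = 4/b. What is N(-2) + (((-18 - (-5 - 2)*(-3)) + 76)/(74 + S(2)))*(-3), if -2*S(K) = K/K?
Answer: -172/49 ≈ -3.5102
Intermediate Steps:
S(K) = -1/2 (S(K) = -K/(2*K) = -1/2*1 = -1/2)
N(-2) + (((-18 - (-5 - 2)*(-3)) + 76)/(74 + S(2)))*(-3) = 4/(-2) + (((-18 - (-5 - 2)*(-3)) + 76)/(74 - 1/2))*(-3) = 4*(-1/2) + (((-18 - (-7)*(-3)) + 76)/(147/2))*(-3) = -2 + (((-18 - 1*21) + 76)*(2/147))*(-3) = -2 + (((-18 - 21) + 76)*(2/147))*(-3) = -2 + ((-39 + 76)*(2/147))*(-3) = -2 + (37*(2/147))*(-3) = -2 + (74/147)*(-3) = -2 - 74/49 = -172/49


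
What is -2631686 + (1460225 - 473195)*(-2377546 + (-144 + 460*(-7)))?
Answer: -2350032228986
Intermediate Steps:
-2631686 + (1460225 - 473195)*(-2377546 + (-144 + 460*(-7))) = -2631686 + 987030*(-2377546 + (-144 - 3220)) = -2631686 + 987030*(-2377546 - 3364) = -2631686 + 987030*(-2380910) = -2631686 - 2350029597300 = -2350032228986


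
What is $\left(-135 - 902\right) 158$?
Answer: $-163846$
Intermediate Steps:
$\left(-135 - 902\right) 158 = \left(-1037\right) 158 = -163846$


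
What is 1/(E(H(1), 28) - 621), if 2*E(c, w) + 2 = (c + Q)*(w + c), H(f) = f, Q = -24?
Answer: -2/1911 ≈ -0.0010466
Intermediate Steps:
E(c, w) = -1 + (-24 + c)*(c + w)/2 (E(c, w) = -1 + ((c - 24)*(w + c))/2 = -1 + ((-24 + c)*(c + w))/2 = -1 + (-24 + c)*(c + w)/2)
1/(E(H(1), 28) - 621) = 1/((-1 + (½)*1² - 12*1 - 12*28 + (½)*1*28) - 621) = 1/((-1 + (½)*1 - 12 - 336 + 14) - 621) = 1/((-1 + ½ - 12 - 336 + 14) - 621) = 1/(-669/2 - 621) = 1/(-1911/2) = -2/1911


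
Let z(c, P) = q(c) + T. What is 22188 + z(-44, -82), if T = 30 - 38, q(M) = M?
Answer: 22136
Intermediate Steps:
T = -8
z(c, P) = -8 + c (z(c, P) = c - 8 = -8 + c)
22188 + z(-44, -82) = 22188 + (-8 - 44) = 22188 - 52 = 22136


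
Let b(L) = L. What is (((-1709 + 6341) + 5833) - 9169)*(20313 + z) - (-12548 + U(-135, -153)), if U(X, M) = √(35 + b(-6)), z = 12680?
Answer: 42771476 - √29 ≈ 4.2771e+7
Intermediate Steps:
U(X, M) = √29 (U(X, M) = √(35 - 6) = √29)
(((-1709 + 6341) + 5833) - 9169)*(20313 + z) - (-12548 + U(-135, -153)) = (((-1709 + 6341) + 5833) - 9169)*(20313 + 12680) - (-12548 + √29) = ((4632 + 5833) - 9169)*32993 + (12548 - √29) = (10465 - 9169)*32993 + (12548 - √29) = 1296*32993 + (12548 - √29) = 42758928 + (12548 - √29) = 42771476 - √29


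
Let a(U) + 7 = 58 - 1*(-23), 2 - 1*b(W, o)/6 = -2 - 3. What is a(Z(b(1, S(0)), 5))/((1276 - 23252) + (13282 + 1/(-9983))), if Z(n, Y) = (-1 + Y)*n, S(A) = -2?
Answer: -738742/86792203 ≈ -0.0085116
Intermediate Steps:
b(W, o) = 42 (b(W, o) = 12 - 6*(-2 - 3) = 12 - 6*(-5) = 12 + 30 = 42)
Z(n, Y) = n*(-1 + Y)
a(U) = 74 (a(U) = -7 + (58 - 1*(-23)) = -7 + (58 + 23) = -7 + 81 = 74)
a(Z(b(1, S(0)), 5))/((1276 - 23252) + (13282 + 1/(-9983))) = 74/((1276 - 23252) + (13282 + 1/(-9983))) = 74/(-21976 + (13282 - 1/9983)) = 74/(-21976 + 132594205/9983) = 74/(-86792203/9983) = 74*(-9983/86792203) = -738742/86792203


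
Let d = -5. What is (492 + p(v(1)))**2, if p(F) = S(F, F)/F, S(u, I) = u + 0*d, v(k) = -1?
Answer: 243049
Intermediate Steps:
S(u, I) = u (S(u, I) = u + 0*(-5) = u + 0 = u)
p(F) = 1 (p(F) = F/F = 1)
(492 + p(v(1)))**2 = (492 + 1)**2 = 493**2 = 243049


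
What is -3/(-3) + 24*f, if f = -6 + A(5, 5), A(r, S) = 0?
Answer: -143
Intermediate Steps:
f = -6 (f = -6 + 0 = -6)
-3/(-3) + 24*f = -3/(-3) + 24*(-6) = -3*(-1/3) - 144 = 1 - 144 = -143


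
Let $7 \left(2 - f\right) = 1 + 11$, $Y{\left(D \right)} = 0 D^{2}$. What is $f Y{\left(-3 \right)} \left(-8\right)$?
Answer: $0$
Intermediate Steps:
$Y{\left(D \right)} = 0$
$f = \frac{2}{7}$ ($f = 2 - \frac{1 + 11}{7} = 2 - \frac{12}{7} = \frac{2}{7} \approx 0.28571$)
$f Y{\left(-3 \right)} \left(-8\right) = \frac{2}{7} \cdot 0 \left(-8\right) = 0 \left(-8\right) = 0$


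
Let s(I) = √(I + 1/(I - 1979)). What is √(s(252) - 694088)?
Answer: √(-2070137588552 + 1727*√751595581)/1727 ≈ 833.11*I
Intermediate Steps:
s(I) = √(I + 1/(-1979 + I))
√(s(252) - 694088) = √(√((1 + 252*(-1979 + 252))/(-1979 + 252)) - 694088) = √(√((1 + 252*(-1727))/(-1727)) - 694088) = √(√(-(1 - 435204)/1727) - 694088) = √(√(-1/1727*(-435203)) - 694088) = √(√(435203/1727) - 694088) = √(√751595581/1727 - 694088) = √(-694088 + √751595581/1727)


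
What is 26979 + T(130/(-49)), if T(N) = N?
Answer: 1321841/49 ≈ 26976.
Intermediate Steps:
26979 + T(130/(-49)) = 26979 + 130/(-49) = 26979 + 130*(-1/49) = 26979 - 130/49 = 1321841/49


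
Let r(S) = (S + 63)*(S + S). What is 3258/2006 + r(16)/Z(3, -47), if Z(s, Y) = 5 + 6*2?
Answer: 150781/1003 ≈ 150.33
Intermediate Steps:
r(S) = 2*S*(63 + S) (r(S) = (63 + S)*(2*S) = 2*S*(63 + S))
Z(s, Y) = 17 (Z(s, Y) = 5 + 12 = 17)
3258/2006 + r(16)/Z(3, -47) = 3258/2006 + (2*16*(63 + 16))/17 = 3258*(1/2006) + (2*16*79)*(1/17) = 1629/1003 + 2528*(1/17) = 1629/1003 + 2528/17 = 150781/1003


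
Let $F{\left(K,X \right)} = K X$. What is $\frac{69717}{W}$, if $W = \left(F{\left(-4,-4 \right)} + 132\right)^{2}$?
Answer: $\frac{69717}{21904} \approx 3.1828$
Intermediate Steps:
$W = 21904$ ($W = \left(\left(-4\right) \left(-4\right) + 132\right)^{2} = \left(16 + 132\right)^{2} = 148^{2} = 21904$)
$\frac{69717}{W} = \frac{69717}{21904}$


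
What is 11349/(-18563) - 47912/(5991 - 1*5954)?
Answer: -889810369/686831 ≈ -1295.5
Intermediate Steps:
11349/(-18563) - 47912/(5991 - 1*5954) = 11349*(-1/18563) - 47912/(5991 - 5954) = -11349/18563 - 47912/37 = -889810369/686831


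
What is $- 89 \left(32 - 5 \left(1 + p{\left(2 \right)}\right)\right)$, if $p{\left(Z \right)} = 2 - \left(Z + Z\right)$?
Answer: $-3293$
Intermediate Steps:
$p{\left(Z \right)} = 2 - 2 Z$
$- 89 \left(32 - 5 \left(1 + p{\left(2 \right)}\right)\right) = - 89 \left(32 - 5 \left(1 + \left(2 - 4\right)\right)\right) = - 89 \left(32 - 5 \left(1 - 2\right)\right) = - 89 \left(32 - -5\right) = - 89 \left(32 + 5\right) = \left(-89\right) 37 = -3293$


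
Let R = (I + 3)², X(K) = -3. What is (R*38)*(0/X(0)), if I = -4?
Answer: 0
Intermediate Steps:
R = 1 (R = (-4 + 3)² = (-1)² = 1)
(R*38)*(0/X(0)) = (1*38)*(0/(-3)) = 38*(0*(-⅓)) = 38*0 = 0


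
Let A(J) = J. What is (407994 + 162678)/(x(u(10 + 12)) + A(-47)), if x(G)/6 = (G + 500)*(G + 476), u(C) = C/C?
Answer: 570672/1433815 ≈ 0.39801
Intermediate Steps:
u(C) = 1
x(G) = 6*(476 + G)*(500 + G) (x(G) = 6*((G + 500)*(G + 476)) = 6*((500 + G)*(476 + G)) = 6*((476 + G)*(500 + G)) = 6*(476 + G)*(500 + G))
(407994 + 162678)/(x(u(10 + 12)) + A(-47)) = (407994 + 162678)/((1428000 + 6*1**2 + 5856*1) - 47) = 570672/((1428000 + 6*1 + 5856) - 47) = 570672/((1428000 + 6 + 5856) - 47) = 570672/(1433862 - 47) = 570672/1433815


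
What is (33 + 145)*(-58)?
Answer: -10324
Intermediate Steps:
(33 + 145)*(-58) = 178*(-58) = -10324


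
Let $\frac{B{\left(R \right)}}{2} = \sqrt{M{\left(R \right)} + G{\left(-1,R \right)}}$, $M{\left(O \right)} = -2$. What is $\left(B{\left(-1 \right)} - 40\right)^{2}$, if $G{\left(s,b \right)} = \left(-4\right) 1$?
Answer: $1576 - 160 i \sqrt{6} \approx 1576.0 - 391.92 i$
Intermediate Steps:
$G{\left(s,b \right)} = -4$
$B{\left(R \right)} = 2 i \sqrt{6}$ ($B{\left(R \right)} = 2 \sqrt{-2 - 4} = 2 \sqrt{-6} = 2 i \sqrt{6}$)
$\left(B{\left(-1 \right)} - 40\right)^{2} = \left(2 i \sqrt{6} - 40\right)^{2} = \left(-40 + 2 i \sqrt{6}\right)^{2}$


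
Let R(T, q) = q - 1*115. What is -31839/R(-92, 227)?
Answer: -31839/112 ≈ -284.28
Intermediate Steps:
R(T, q) = -115 + q (R(T, q) = q - 115 = -115 + q)
-31839/R(-92, 227) = -31839/(-115 + 227) = -31839/112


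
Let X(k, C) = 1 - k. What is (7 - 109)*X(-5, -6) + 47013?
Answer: 46401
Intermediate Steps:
(7 - 109)*X(-5, -6) + 47013 = (7 - 109)*(1 - 1*(-5)) + 47013 = -102*(1 + 5) + 47013 = -102*6 + 47013 = -612 + 47013 = 46401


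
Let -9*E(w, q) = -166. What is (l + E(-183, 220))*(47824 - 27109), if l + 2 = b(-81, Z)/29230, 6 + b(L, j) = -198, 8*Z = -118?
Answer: 2985862862/8769 ≈ 3.4050e+5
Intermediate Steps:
Z = -59/4 (Z = (⅛)*(-118) = -59/4 ≈ -14.750)
b(L, j) = -204 (b(L, j) = -6 - 198 = -204)
E(w, q) = 166/9 (E(w, q) = -⅑*(-166) = 166/9)
l = -29332/14615 (l = -2 - 204/29230 = -2 - 204*1/29230 = -2 - 102/14615 = -29332/14615 ≈ -2.0070)
(l + E(-183, 220))*(47824 - 27109) = (-29332/14615 + 166/9)*(47824 - 27109) = (2162102/131535)*20715 = 2985862862/8769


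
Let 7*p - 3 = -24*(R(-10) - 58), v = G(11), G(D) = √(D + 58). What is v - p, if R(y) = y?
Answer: -1635/7 + √69 ≈ -225.26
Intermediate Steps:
G(D) = √(58 + D)
v = √69 (v = √(58 + 11) = √69 ≈ 8.3066)
p = 1635/7 (p = 3/7 + (-24*(-10 - 58))/7 = 3/7 + (-24*(-68))/7 = 3/7 + (⅐)*1632 = 3/7 + 1632/7 = 1635/7 ≈ 233.57)
v - p = √69 - 1*1635/7 = √69 - 1635/7 = -1635/7 + √69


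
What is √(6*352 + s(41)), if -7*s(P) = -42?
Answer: √2118 ≈ 46.022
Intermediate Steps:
s(P) = 6 (s(P) = -⅐*(-42) = 6)
√(6*352 + s(41)) = √(6*352 + 6) = √(2112 + 6) = √2118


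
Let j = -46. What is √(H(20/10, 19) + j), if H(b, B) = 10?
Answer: 6*I ≈ 6.0*I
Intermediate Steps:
√(H(20/10, 19) + j) = √(10 - 46) = √(-36) = 6*I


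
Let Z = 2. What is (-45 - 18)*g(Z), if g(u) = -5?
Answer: 315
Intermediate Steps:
(-45 - 18)*g(Z) = (-45 - 18)*(-5) = -63*(-5) = 315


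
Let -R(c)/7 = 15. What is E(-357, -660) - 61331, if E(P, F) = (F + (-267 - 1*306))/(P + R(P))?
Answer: -9444563/154 ≈ -61328.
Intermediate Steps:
R(c) = -105 (R(c) = -7*15 = -105)
E(P, F) = (-573 + F)/(-105 + P) (E(P, F) = (F + (-267 - 1*306))/(P - 105) = (F + (-267 - 306))/(-105 + P) = (F - 573)/(-105 + P) = (-573 + F)/(-105 + P))
E(-357, -660) - 61331 = (-573 - 660)/(-105 - 357) - 61331 = -1233/(-462) - 61331 = -1/462*(-1233) - 61331 = 411/154 - 61331 = -9444563/154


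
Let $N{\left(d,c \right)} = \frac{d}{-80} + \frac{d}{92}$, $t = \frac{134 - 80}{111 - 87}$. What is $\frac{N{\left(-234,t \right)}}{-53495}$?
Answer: $- \frac{27}{3785800} \approx -7.1319 \cdot 10^{-6}$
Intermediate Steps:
$t = \frac{9}{4}$ ($t = \frac{54}{24} = 54 \cdot \frac{1}{24} = \frac{9}{4} \approx 2.25$)
$N{\left(d,c \right)} = - \frac{3 d}{1840}$ ($N{\left(d,c \right)} = d \left(- \frac{1}{80}\right) + d \frac{1}{92} = - \frac{d}{80} + \frac{d}{92} = - \frac{3 d}{1840}$)
$\frac{N{\left(-234,t \right)}}{-53495} = \frac{\left(- \frac{3}{1840}\right) \left(-234\right)}{-53495} = \frac{351}{920} \left(- \frac{1}{53495}\right) = - \frac{27}{3785800}$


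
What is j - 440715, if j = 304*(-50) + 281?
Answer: -455634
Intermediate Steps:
j = -14919 (j = -15200 + 281 = -14919)
j - 440715 = -14919 - 440715 = -455634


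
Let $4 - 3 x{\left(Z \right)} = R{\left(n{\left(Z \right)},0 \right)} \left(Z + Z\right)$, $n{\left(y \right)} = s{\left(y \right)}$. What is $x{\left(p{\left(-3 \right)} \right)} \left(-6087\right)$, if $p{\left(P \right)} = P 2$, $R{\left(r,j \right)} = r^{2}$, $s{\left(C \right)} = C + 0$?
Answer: $-884644$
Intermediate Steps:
$s{\left(C \right)} = C$
$n{\left(y \right)} = y$
$p{\left(P \right)} = 2 P$
$x{\left(Z \right)} = \frac{4}{3} - \frac{2 Z^{3}}{3}$ ($x{\left(Z \right)} = \frac{4}{3} - \frac{Z^{2} \left(Z + Z\right)}{3} = \frac{4}{3} - \frac{Z^{2} \cdot 2 Z}{3} = \frac{4}{3} - \frac{2 Z^{3}}{3}$)
$x{\left(p{\left(-3 \right)} \right)} \left(-6087\right) = \left(\frac{4}{3} - \frac{2 \left(2 \left(-3\right)\right)^{3}}{3}\right) \left(-6087\right) = \left(\frac{4}{3} - \frac{2 \left(-6\right)^{3}}{3}\right) \left(-6087\right) = \left(\frac{4}{3} - -144\right) \left(-6087\right) = \left(\frac{4}{3} + 144\right) \left(-6087\right) = \frac{436}{3} \left(-6087\right) = -884644$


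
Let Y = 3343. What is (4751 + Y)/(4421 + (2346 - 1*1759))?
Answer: 4047/2504 ≈ 1.6162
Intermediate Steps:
(4751 + Y)/(4421 + (2346 - 1*1759)) = (4751 + 3343)/(4421 + (2346 - 1*1759)) = 8094/(4421 + (2346 - 1759)) = 8094/(4421 + 587) = 8094/5008 = 8094*(1/5008) = 4047/2504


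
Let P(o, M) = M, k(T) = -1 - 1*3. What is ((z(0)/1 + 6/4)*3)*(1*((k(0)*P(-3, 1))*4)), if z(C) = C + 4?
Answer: -264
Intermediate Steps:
z(C) = 4 + C
k(T) = -4 (k(T) = -1 - 3 = -4)
((z(0)/1 + 6/4)*3)*(1*((k(0)*P(-3, 1))*4)) = (((4 + 0)/1 + 6/4)*3)*(1*(-4*1*4)) = ((4*1 + 6*(¼))*3)*(1*(-4*4)) = ((4 + 3/2)*3)*(1*(-16)) = ((11/2)*3)*(-16) = (33/2)*(-16) = -264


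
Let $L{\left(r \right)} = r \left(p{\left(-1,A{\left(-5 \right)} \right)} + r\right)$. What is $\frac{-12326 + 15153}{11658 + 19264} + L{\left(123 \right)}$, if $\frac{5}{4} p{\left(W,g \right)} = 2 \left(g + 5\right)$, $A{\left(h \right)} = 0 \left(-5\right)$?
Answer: $\frac{498249013}{30922} \approx 16113.0$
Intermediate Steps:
$A{\left(h \right)} = 0$
$p{\left(W,g \right)} = 8 + \frac{8 g}{5}$ ($p{\left(W,g \right)} = \frac{4 \cdot 2 \left(g + 5\right)}{5} = \frac{4 \cdot 2 \left(5 + g\right)}{5} = \frac{4 \left(10 + 2 g\right)}{5} = 8 + \frac{8 g}{5}$)
$L{\left(r \right)} = r \left(8 + r\right)$ ($L{\left(r \right)} = r \left(\left(8 + \frac{8}{5} \cdot 0\right) + r\right) = r \left(\left(8 + 0\right) + r\right) = r \left(8 + r\right)$)
$\frac{-12326 + 15153}{11658 + 19264} + L{\left(123 \right)} = \frac{-12326 + 15153}{11658 + 19264} + 123 \left(8 + 123\right) = \frac{2827}{30922} + 123 \cdot 131 = 2827 \cdot \frac{1}{30922} + 16113 = \frac{2827}{30922} + 16113 = \frac{498249013}{30922}$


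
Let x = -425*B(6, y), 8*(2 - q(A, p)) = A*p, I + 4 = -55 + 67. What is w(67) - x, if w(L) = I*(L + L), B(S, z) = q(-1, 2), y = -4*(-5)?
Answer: 8113/4 ≈ 2028.3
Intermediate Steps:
y = 20
I = 8 (I = -4 + (-55 + 67) = -4 + 12 = 8)
q(A, p) = 2 - A*p/8
B(S, z) = 9/4 (B(S, z) = 2 - ⅛*(-1)*2 = 2 + ¼ = 9/4)
x = -3825/4 (x = -425*9/4 = -3825/4 ≈ -956.25)
w(L) = 16*L (w(L) = 8*(L + L) = 8*(2*L) = 16*L)
w(67) - x = 16*67 - 1*(-3825/4) = 1072 + 3825/4 = 8113/4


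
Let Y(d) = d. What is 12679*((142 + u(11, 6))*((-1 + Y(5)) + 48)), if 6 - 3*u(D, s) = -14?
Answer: 294051368/3 ≈ 9.8017e+7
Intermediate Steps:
u(D, s) = 20/3 (u(D, s) = 2 - ⅓*(-14) = 2 + 14/3 = 20/3)
12679*((142 + u(11, 6))*((-1 + Y(5)) + 48)) = 12679*((142 + 20/3)*((-1 + 5) + 48)) = 12679*(446*(4 + 48)/3) = 12679*((446/3)*52) = 12679*(23192/3) = 294051368/3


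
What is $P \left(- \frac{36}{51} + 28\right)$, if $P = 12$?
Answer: $\frac{5568}{17} \approx 327.53$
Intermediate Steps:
$P \left(- \frac{36}{51} + 28\right) = 12 \left(- \frac{36}{51} + 28\right) = 12 \left(\left(-36\right) \frac{1}{51} + 28\right) = 12 \left(- \frac{12}{17} + 28\right) = 12 \cdot \frac{464}{17} = \frac{5568}{17}$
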